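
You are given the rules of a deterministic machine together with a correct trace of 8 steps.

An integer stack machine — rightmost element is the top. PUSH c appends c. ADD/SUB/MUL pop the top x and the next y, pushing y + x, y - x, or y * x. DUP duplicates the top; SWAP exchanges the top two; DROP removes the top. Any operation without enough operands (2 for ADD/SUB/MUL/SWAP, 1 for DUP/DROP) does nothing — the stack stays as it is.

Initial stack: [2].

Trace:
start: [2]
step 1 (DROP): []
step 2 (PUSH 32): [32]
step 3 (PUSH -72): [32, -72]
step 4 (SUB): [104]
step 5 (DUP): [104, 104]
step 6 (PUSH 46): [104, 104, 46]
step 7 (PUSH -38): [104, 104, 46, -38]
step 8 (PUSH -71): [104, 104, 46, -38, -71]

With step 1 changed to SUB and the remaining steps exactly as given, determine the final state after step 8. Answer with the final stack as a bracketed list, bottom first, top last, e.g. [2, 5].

(re-executing from step 1 with the substitution; state before step 1: [2])
step 1 (SUB): [2]
step 2 (PUSH 32): [2, 32]
step 3 (PUSH -72): [2, 32, -72]
step 4 (SUB): [2, 104]
step 5 (DUP): [2, 104, 104]
step 6 (PUSH 46): [2, 104, 104, 46]
step 7 (PUSH -38): [2, 104, 104, 46, -38]
step 8 (PUSH -71): [2, 104, 104, 46, -38, -71]

[2, 104, 104, 46, -38, -71]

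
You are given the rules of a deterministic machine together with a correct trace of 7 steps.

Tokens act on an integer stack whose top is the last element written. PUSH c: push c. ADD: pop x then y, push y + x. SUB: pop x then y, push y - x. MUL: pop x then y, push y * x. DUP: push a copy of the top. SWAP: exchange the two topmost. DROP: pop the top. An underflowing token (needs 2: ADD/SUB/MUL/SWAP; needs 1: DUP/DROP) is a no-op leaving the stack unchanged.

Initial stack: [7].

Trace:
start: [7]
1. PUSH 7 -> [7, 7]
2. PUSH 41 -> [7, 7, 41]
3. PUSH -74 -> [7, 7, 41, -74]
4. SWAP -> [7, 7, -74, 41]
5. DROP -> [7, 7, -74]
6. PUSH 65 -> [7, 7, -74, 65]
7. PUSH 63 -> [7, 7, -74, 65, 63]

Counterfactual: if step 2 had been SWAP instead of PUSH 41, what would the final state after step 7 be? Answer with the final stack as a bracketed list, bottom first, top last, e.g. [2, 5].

[7, -74, 65, 63]

(re-executing from step 2 with the substitution; state before step 2: [7, 7])
2. SWAP -> [7, 7]
3. PUSH -74 -> [7, 7, -74]
4. SWAP -> [7, -74, 7]
5. DROP -> [7, -74]
6. PUSH 65 -> [7, -74, 65]
7. PUSH 63 -> [7, -74, 65, 63]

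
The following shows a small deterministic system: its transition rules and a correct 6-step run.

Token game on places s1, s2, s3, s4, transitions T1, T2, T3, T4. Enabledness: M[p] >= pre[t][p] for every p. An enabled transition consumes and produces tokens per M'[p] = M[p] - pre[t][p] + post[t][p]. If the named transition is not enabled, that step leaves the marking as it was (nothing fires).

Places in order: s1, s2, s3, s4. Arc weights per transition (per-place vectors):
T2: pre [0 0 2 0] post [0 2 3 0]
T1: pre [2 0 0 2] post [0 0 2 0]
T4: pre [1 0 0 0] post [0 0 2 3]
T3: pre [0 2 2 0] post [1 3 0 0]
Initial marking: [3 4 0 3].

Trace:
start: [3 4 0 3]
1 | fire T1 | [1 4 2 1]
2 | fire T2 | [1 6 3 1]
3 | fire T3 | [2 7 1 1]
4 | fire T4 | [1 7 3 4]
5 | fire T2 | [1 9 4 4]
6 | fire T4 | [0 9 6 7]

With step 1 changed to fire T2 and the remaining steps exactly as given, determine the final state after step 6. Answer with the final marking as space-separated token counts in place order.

1 6 5 9

(re-executing from step 1 with the substitution; state before step 1: [3 4 0 3])
1 | fire T2 | [3 4 0 3]
2 | fire T2 | [3 4 0 3]
3 | fire T3 | [3 4 0 3]
4 | fire T4 | [2 4 2 6]
5 | fire T2 | [2 6 3 6]
6 | fire T4 | [1 6 5 9]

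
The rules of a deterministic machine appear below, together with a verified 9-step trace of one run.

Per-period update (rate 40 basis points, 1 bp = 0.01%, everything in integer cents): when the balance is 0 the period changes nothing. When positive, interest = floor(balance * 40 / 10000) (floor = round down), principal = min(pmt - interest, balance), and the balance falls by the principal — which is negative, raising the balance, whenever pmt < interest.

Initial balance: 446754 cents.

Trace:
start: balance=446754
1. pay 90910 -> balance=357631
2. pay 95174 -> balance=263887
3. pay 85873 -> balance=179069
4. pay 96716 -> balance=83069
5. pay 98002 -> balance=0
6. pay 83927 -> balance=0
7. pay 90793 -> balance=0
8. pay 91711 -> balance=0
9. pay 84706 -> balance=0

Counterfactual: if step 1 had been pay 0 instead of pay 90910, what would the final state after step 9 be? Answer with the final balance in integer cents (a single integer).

(re-executing from step 1 with the substitution; state before step 1: balance=446754)
1. pay 0 -> balance=448541
2. pay 95174 -> balance=355161
3. pay 85873 -> balance=270708
4. pay 96716 -> balance=175074
5. pay 98002 -> balance=77772
6. pay 83927 -> balance=0
7. pay 90793 -> balance=0
8. pay 91711 -> balance=0
9. pay 84706 -> balance=0

0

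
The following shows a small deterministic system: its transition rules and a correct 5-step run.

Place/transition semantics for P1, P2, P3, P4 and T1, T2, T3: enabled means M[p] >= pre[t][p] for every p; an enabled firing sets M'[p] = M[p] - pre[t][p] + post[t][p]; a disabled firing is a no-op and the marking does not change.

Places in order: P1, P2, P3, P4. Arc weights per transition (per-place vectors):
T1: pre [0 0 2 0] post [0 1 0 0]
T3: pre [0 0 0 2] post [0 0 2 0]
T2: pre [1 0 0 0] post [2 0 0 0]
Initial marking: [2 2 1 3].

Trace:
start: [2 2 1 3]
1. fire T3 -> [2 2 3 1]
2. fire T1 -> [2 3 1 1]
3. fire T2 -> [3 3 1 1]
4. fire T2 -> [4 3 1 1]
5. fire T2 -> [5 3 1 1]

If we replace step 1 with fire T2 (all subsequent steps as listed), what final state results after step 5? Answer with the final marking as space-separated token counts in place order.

(re-executing from step 1 with the substitution; state before step 1: [2 2 1 3])
1. fire T2 -> [3 2 1 3]
2. fire T1 -> [3 2 1 3]
3. fire T2 -> [4 2 1 3]
4. fire T2 -> [5 2 1 3]
5. fire T2 -> [6 2 1 3]

6 2 1 3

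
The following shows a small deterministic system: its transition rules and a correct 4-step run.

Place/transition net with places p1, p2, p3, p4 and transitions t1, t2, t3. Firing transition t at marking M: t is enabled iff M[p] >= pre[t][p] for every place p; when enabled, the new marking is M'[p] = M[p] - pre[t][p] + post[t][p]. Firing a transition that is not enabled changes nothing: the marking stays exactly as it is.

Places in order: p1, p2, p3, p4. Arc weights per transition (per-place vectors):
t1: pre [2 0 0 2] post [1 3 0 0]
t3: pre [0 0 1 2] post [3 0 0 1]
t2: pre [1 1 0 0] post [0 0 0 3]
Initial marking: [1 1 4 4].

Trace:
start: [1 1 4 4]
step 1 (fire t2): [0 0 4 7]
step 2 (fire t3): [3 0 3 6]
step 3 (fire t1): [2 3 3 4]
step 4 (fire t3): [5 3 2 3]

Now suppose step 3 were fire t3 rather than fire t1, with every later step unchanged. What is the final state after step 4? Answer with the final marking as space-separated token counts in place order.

9 0 1 4

(re-executing from step 3 with the substitution; state before step 3: [3 0 3 6])
step 3 (fire t3): [6 0 2 5]
step 4 (fire t3): [9 0 1 4]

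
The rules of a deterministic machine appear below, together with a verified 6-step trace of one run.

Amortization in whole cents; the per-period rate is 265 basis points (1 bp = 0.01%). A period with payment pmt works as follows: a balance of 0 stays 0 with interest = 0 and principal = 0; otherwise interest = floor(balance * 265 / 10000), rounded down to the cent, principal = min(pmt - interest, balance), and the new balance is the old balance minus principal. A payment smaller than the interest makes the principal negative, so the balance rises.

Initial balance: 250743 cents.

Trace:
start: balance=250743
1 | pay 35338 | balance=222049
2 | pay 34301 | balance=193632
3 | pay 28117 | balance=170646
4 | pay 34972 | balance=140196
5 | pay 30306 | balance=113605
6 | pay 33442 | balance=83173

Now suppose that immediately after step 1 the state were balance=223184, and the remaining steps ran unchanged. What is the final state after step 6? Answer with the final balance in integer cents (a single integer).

84465

state after step 1 := balance=223184
2 | pay 34301 | balance=194797
3 | pay 28117 | balance=171842
4 | pay 34972 | balance=141423
5 | pay 30306 | balance=114864
6 | pay 33442 | balance=84465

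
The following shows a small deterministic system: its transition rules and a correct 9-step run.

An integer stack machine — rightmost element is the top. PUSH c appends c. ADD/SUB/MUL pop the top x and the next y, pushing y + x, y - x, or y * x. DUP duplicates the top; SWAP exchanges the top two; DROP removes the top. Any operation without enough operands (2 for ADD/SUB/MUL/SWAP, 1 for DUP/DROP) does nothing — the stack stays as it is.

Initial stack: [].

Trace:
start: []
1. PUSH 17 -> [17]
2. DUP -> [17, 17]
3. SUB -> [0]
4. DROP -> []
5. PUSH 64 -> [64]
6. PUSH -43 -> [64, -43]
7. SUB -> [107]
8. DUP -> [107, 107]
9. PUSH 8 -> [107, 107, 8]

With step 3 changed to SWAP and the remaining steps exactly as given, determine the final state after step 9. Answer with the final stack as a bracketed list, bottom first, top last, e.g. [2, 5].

[17, 107, 107, 8]

(re-executing from step 3 with the substitution; state before step 3: [17, 17])
3. SWAP -> [17, 17]
4. DROP -> [17]
5. PUSH 64 -> [17, 64]
6. PUSH -43 -> [17, 64, -43]
7. SUB -> [17, 107]
8. DUP -> [17, 107, 107]
9. PUSH 8 -> [17, 107, 107, 8]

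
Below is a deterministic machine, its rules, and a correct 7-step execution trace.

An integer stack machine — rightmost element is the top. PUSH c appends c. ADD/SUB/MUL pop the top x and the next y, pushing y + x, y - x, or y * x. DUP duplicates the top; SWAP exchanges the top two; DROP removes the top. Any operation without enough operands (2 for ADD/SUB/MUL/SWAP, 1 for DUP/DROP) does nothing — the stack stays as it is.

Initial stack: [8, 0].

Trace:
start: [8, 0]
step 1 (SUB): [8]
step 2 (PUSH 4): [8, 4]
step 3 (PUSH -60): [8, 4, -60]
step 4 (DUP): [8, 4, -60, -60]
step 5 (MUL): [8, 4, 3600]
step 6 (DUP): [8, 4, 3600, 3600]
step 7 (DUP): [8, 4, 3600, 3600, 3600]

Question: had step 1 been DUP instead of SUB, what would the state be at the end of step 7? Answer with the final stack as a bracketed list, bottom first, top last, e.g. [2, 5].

(re-executing from step 1 with the substitution; state before step 1: [8, 0])
step 1 (DUP): [8, 0, 0]
step 2 (PUSH 4): [8, 0, 0, 4]
step 3 (PUSH -60): [8, 0, 0, 4, -60]
step 4 (DUP): [8, 0, 0, 4, -60, -60]
step 5 (MUL): [8, 0, 0, 4, 3600]
step 6 (DUP): [8, 0, 0, 4, 3600, 3600]
step 7 (DUP): [8, 0, 0, 4, 3600, 3600, 3600]

[8, 0, 0, 4, 3600, 3600, 3600]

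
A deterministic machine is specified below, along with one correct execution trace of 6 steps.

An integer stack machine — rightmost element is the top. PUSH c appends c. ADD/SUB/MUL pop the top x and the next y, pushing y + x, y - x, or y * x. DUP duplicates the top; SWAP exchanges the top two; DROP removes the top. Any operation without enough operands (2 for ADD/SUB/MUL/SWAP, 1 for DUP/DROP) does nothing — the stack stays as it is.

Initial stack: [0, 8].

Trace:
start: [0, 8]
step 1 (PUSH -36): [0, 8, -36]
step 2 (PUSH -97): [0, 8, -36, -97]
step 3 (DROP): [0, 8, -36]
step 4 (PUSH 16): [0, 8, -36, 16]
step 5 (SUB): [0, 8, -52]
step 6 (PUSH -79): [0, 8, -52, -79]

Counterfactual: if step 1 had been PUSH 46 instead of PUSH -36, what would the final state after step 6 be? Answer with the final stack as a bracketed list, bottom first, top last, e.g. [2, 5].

[0, 8, 30, -79]

(re-executing from step 1 with the substitution; state before step 1: [0, 8])
step 1 (PUSH 46): [0, 8, 46]
step 2 (PUSH -97): [0, 8, 46, -97]
step 3 (DROP): [0, 8, 46]
step 4 (PUSH 16): [0, 8, 46, 16]
step 5 (SUB): [0, 8, 30]
step 6 (PUSH -79): [0, 8, 30, -79]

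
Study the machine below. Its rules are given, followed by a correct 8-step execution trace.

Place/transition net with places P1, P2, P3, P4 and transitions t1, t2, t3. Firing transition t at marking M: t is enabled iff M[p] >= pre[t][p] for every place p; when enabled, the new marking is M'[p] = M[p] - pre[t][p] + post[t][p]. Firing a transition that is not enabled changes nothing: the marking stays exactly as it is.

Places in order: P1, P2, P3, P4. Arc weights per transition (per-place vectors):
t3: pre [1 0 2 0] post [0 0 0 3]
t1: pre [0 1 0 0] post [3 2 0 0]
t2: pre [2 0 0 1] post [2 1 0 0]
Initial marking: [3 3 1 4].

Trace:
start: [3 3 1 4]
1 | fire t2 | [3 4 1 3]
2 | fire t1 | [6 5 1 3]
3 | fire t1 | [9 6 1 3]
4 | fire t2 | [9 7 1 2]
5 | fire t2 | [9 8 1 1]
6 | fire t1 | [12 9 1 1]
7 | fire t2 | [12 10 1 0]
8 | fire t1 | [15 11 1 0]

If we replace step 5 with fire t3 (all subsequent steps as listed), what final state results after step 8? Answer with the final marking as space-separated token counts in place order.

(re-executing from step 5 with the substitution; state before step 5: [9 7 1 2])
5 | fire t3 | [9 7 1 2]
6 | fire t1 | [12 8 1 2]
7 | fire t2 | [12 9 1 1]
8 | fire t1 | [15 10 1 1]

15 10 1 1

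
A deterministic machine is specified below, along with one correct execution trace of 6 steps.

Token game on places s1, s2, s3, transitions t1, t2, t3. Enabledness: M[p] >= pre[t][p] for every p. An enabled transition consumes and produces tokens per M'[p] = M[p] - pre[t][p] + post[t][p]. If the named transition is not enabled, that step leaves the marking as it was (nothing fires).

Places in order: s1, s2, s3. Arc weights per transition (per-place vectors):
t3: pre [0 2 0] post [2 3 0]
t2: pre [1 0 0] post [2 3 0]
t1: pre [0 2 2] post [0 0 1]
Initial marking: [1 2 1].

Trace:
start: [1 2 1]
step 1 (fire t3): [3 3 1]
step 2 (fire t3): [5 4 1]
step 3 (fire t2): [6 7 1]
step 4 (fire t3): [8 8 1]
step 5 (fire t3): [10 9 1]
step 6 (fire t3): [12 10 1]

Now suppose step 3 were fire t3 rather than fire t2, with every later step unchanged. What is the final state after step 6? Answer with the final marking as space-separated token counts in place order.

(re-executing from step 3 with the substitution; state before step 3: [5 4 1])
step 3 (fire t3): [7 5 1]
step 4 (fire t3): [9 6 1]
step 5 (fire t3): [11 7 1]
step 6 (fire t3): [13 8 1]

13 8 1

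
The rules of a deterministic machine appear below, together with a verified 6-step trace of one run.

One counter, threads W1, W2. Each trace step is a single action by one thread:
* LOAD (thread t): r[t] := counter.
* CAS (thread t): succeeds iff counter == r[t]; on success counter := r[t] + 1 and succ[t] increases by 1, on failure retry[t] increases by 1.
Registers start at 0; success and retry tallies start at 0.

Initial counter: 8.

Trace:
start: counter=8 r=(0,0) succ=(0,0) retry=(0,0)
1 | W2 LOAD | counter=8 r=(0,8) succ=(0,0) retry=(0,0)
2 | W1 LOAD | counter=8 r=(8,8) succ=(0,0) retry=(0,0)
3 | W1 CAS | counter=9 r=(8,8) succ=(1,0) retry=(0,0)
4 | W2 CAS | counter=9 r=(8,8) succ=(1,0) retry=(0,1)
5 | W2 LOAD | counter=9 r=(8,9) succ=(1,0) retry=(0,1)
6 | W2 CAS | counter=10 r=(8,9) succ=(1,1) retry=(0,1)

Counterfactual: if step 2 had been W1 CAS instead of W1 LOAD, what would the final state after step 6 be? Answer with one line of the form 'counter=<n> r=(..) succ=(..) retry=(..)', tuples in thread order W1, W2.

counter=10 r=(0,9) succ=(0,2) retry=(2,0)

(re-executing from step 2 with the substitution; state before step 2: counter=8 r=(0,8) succ=(0,0) retry=(0,0))
2 | W1 CAS | counter=8 r=(0,8) succ=(0,0) retry=(1,0)
3 | W1 CAS | counter=8 r=(0,8) succ=(0,0) retry=(2,0)
4 | W2 CAS | counter=9 r=(0,8) succ=(0,1) retry=(2,0)
5 | W2 LOAD | counter=9 r=(0,9) succ=(0,1) retry=(2,0)
6 | W2 CAS | counter=10 r=(0,9) succ=(0,2) retry=(2,0)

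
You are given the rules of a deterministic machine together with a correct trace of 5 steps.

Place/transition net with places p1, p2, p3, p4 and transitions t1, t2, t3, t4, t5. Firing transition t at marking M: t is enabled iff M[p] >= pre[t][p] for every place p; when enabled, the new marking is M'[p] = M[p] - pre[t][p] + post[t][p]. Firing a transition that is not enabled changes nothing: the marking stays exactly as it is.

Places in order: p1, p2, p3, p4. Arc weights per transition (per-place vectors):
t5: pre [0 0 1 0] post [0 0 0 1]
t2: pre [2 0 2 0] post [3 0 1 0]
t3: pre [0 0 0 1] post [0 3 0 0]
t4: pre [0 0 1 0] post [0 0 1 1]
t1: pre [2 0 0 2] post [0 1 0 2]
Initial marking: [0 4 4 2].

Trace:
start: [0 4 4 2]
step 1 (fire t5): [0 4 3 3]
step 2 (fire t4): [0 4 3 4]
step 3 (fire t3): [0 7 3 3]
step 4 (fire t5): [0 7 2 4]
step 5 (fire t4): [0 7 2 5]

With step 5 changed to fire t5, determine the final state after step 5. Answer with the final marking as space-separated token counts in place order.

0 7 1 5

(re-executing from step 5 with the substitution; state before step 5: [0 7 2 4])
step 5 (fire t5): [0 7 1 5]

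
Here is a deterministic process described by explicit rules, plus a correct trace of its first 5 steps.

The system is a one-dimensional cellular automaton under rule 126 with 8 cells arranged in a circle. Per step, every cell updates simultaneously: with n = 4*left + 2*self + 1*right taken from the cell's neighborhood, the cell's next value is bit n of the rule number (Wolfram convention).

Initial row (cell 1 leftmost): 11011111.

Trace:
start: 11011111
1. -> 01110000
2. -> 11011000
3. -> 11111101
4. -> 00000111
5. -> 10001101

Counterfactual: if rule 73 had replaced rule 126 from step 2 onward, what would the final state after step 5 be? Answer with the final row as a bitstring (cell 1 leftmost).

(re-executing steps 2..5 under rule 73; state before step 2: 01110000)
2. -> 01010111
3. -> 00000101
4. -> 01110000
5. -> 01010111

01010111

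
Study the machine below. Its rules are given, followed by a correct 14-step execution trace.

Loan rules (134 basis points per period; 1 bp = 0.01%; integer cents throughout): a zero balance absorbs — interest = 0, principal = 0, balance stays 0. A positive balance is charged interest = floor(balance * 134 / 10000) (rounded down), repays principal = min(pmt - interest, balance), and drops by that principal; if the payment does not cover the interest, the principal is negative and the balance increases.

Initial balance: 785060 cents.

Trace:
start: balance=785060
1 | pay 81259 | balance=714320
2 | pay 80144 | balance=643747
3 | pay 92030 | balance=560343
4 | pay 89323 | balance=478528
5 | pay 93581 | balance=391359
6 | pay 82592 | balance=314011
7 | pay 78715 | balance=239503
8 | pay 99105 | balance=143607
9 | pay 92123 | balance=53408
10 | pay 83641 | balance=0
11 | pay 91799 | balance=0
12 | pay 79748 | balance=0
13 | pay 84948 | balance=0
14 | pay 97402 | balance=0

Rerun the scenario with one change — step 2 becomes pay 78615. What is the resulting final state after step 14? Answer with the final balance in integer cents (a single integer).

(re-executing from step 2 with the substitution; state before step 2: balance=714320)
2 | pay 78615 | balance=645276
3 | pay 92030 | balance=561892
4 | pay 89323 | balance=480098
5 | pay 93581 | balance=392950
6 | pay 82592 | balance=315623
7 | pay 78715 | balance=241137
8 | pay 99105 | balance=145263
9 | pay 92123 | balance=55086
10 | pay 83641 | balance=0
11 | pay 91799 | balance=0
12 | pay 79748 | balance=0
13 | pay 84948 | balance=0
14 | pay 97402 | balance=0

0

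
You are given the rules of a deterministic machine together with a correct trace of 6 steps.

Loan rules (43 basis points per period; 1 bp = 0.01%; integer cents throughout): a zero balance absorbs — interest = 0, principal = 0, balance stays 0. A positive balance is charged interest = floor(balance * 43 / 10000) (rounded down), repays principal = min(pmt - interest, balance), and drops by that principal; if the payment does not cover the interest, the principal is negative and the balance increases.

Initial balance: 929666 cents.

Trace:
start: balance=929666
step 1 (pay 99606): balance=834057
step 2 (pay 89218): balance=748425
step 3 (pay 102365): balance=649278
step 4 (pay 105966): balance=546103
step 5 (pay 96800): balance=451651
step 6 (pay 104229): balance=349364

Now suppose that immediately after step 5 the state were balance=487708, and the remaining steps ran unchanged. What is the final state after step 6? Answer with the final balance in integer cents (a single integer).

385576

state after step 5 := balance=487708
step 6 (pay 104229): balance=385576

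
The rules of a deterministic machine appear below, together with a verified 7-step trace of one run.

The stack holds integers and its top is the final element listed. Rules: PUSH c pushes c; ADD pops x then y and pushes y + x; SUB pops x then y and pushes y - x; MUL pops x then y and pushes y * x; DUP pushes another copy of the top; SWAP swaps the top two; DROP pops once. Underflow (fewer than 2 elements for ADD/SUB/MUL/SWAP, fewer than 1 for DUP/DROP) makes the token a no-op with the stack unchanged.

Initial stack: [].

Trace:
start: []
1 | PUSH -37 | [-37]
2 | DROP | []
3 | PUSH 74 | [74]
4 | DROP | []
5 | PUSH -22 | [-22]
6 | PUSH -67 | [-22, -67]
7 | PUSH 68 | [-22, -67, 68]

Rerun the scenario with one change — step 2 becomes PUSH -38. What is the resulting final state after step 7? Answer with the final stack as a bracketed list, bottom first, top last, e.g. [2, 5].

[-37, -38, -22, -67, 68]

(re-executing from step 2 with the substitution; state before step 2: [-37])
2 | PUSH -38 | [-37, -38]
3 | PUSH 74 | [-37, -38, 74]
4 | DROP | [-37, -38]
5 | PUSH -22 | [-37, -38, -22]
6 | PUSH -67 | [-37, -38, -22, -67]
7 | PUSH 68 | [-37, -38, -22, -67, 68]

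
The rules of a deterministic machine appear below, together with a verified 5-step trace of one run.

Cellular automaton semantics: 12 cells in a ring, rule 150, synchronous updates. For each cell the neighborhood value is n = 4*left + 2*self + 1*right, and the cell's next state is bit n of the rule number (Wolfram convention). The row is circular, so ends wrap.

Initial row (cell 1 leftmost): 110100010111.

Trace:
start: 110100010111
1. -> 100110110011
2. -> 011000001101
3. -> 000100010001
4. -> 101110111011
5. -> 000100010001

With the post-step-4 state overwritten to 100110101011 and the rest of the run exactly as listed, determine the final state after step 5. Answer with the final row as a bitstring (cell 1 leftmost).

state after step 4 := 100110101011
5. -> 011000101001

011000101001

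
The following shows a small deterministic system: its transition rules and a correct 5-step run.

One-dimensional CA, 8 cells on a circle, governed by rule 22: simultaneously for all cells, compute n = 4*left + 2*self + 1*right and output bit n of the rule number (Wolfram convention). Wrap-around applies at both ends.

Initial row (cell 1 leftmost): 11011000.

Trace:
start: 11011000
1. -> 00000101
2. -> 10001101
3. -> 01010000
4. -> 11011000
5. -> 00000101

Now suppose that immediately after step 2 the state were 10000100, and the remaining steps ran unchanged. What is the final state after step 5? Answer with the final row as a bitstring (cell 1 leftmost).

01001000

state after step 2 := 10000100
3. -> 11001111
4. -> 00110000
5. -> 01001000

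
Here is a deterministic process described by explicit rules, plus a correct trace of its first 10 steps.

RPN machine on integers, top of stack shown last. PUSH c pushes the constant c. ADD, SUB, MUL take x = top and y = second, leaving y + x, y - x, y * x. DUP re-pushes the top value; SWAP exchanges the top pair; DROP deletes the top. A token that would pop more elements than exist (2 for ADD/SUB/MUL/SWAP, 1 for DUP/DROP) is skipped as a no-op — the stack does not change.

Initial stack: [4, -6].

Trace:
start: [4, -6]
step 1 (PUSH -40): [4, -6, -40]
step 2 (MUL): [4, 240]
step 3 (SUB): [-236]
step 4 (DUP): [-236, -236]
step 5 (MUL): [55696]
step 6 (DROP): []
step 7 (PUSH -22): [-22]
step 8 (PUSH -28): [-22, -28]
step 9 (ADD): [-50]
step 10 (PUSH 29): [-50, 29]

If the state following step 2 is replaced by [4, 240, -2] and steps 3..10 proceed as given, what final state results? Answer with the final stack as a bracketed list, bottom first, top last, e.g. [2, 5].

[4, -50, 29]

state after step 2 := [4, 240, -2]
step 3 (SUB): [4, 242]
step 4 (DUP): [4, 242, 242]
step 5 (MUL): [4, 58564]
step 6 (DROP): [4]
step 7 (PUSH -22): [4, -22]
step 8 (PUSH -28): [4, -22, -28]
step 9 (ADD): [4, -50]
step 10 (PUSH 29): [4, -50, 29]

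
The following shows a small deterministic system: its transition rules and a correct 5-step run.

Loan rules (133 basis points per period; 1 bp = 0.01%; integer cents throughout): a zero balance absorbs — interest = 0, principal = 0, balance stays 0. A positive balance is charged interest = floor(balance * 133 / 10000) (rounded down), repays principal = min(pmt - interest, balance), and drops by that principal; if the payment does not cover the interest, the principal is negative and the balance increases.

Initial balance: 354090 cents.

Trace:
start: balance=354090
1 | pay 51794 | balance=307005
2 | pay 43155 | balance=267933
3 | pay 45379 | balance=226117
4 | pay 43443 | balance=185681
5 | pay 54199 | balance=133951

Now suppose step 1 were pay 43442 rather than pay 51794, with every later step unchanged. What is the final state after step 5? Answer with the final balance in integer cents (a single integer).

(re-executing from step 1 with the substitution; state before step 1: balance=354090)
1 | pay 43442 | balance=315357
2 | pay 43155 | balance=276396
3 | pay 45379 | balance=234693
4 | pay 43443 | balance=194371
5 | pay 54199 | balance=142757

142757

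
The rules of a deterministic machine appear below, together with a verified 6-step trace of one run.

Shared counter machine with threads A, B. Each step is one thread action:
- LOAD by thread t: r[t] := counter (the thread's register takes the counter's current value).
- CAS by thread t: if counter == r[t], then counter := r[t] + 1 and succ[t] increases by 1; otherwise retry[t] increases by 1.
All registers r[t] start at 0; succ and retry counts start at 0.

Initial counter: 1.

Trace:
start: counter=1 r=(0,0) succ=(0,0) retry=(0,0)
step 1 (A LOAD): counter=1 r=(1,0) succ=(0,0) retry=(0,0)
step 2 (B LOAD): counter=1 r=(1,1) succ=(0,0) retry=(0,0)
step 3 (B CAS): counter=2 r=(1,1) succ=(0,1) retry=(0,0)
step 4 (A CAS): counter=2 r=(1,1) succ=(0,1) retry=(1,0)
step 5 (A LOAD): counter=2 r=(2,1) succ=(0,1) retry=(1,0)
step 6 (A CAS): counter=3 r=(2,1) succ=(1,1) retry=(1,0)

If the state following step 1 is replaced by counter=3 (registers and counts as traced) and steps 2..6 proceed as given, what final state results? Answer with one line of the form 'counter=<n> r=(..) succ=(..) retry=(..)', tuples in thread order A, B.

counter=5 r=(4,3) succ=(1,1) retry=(1,0)

state after step 1 := counter=3 r=(1,0) succ=(0,0) retry=(0,0)
step 2 (B LOAD): counter=3 r=(1,3) succ=(0,0) retry=(0,0)
step 3 (B CAS): counter=4 r=(1,3) succ=(0,1) retry=(0,0)
step 4 (A CAS): counter=4 r=(1,3) succ=(0,1) retry=(1,0)
step 5 (A LOAD): counter=4 r=(4,3) succ=(0,1) retry=(1,0)
step 6 (A CAS): counter=5 r=(4,3) succ=(1,1) retry=(1,0)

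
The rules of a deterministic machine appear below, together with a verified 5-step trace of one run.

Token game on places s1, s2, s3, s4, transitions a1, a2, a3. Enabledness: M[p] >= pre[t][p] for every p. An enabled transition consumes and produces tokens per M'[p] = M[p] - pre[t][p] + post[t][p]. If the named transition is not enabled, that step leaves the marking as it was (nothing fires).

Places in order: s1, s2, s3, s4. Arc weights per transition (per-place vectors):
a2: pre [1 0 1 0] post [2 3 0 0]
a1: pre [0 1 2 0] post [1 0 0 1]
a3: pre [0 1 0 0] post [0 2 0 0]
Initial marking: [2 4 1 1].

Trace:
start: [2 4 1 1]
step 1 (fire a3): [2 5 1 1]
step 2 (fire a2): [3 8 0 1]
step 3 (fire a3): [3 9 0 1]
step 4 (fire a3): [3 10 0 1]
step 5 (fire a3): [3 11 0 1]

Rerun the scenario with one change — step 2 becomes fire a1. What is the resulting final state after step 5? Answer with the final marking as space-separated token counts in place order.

2 8 1 1

(re-executing from step 2 with the substitution; state before step 2: [2 5 1 1])
step 2 (fire a1): [2 5 1 1]
step 3 (fire a3): [2 6 1 1]
step 4 (fire a3): [2 7 1 1]
step 5 (fire a3): [2 8 1 1]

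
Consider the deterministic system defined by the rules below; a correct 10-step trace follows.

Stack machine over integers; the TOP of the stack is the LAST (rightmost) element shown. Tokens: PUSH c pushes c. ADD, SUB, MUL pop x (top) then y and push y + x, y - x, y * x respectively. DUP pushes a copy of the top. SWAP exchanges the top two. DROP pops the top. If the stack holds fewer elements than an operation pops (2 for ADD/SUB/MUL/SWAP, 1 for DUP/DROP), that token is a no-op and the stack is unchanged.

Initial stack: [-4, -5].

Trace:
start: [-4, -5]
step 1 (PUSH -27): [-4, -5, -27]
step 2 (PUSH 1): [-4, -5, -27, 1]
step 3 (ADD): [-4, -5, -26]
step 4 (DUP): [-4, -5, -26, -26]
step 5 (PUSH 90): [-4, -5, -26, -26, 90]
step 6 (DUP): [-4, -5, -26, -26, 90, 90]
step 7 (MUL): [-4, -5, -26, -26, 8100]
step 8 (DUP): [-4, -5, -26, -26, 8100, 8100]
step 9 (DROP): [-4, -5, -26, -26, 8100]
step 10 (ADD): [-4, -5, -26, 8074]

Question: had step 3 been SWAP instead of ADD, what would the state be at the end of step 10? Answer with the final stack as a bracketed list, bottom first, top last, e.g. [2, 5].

(re-executing from step 3 with the substitution; state before step 3: [-4, -5, -27, 1])
step 3 (SWAP): [-4, -5, 1, -27]
step 4 (DUP): [-4, -5, 1, -27, -27]
step 5 (PUSH 90): [-4, -5, 1, -27, -27, 90]
step 6 (DUP): [-4, -5, 1, -27, -27, 90, 90]
step 7 (MUL): [-4, -5, 1, -27, -27, 8100]
step 8 (DUP): [-4, -5, 1, -27, -27, 8100, 8100]
step 9 (DROP): [-4, -5, 1, -27, -27, 8100]
step 10 (ADD): [-4, -5, 1, -27, 8073]

[-4, -5, 1, -27, 8073]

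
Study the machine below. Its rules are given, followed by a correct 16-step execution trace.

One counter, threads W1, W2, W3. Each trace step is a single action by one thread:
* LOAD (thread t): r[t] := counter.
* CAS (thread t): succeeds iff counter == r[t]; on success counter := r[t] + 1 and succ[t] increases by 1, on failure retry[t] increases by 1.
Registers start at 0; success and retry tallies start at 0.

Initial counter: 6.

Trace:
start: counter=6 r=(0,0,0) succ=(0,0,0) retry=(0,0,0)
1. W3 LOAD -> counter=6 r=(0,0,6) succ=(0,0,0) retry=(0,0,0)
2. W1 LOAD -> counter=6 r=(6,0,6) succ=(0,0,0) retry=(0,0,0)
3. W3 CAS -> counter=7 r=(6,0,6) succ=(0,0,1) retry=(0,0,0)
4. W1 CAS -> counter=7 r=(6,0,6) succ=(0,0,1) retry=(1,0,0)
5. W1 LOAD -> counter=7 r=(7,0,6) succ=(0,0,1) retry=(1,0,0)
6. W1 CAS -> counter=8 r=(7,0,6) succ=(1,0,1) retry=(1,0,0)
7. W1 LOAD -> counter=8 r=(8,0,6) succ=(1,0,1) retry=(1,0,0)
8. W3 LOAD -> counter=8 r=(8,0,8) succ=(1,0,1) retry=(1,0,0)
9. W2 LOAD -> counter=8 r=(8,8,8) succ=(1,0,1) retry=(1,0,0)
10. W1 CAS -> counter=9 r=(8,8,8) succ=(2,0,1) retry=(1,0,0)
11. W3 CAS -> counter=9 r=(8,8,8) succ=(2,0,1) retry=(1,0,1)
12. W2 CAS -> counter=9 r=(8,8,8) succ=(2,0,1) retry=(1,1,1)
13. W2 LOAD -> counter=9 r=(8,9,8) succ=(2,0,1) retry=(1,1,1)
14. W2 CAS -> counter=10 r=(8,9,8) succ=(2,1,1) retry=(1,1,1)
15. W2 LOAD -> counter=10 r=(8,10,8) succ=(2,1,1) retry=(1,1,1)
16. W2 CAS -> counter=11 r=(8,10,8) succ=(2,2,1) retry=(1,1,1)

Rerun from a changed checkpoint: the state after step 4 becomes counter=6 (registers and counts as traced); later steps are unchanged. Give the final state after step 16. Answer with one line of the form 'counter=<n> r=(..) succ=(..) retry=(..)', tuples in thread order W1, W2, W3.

counter=10 r=(7,9,7) succ=(2,2,1) retry=(1,1,1)

state after step 4 := counter=6 r=(6,0,6) succ=(0,0,1) retry=(1,0,0)
5. W1 LOAD -> counter=6 r=(6,0,6) succ=(0,0,1) retry=(1,0,0)
6. W1 CAS -> counter=7 r=(6,0,6) succ=(1,0,1) retry=(1,0,0)
7. W1 LOAD -> counter=7 r=(7,0,6) succ=(1,0,1) retry=(1,0,0)
8. W3 LOAD -> counter=7 r=(7,0,7) succ=(1,0,1) retry=(1,0,0)
9. W2 LOAD -> counter=7 r=(7,7,7) succ=(1,0,1) retry=(1,0,0)
10. W1 CAS -> counter=8 r=(7,7,7) succ=(2,0,1) retry=(1,0,0)
11. W3 CAS -> counter=8 r=(7,7,7) succ=(2,0,1) retry=(1,0,1)
12. W2 CAS -> counter=8 r=(7,7,7) succ=(2,0,1) retry=(1,1,1)
13. W2 LOAD -> counter=8 r=(7,8,7) succ=(2,0,1) retry=(1,1,1)
14. W2 CAS -> counter=9 r=(7,8,7) succ=(2,1,1) retry=(1,1,1)
15. W2 LOAD -> counter=9 r=(7,9,7) succ=(2,1,1) retry=(1,1,1)
16. W2 CAS -> counter=10 r=(7,9,7) succ=(2,2,1) retry=(1,1,1)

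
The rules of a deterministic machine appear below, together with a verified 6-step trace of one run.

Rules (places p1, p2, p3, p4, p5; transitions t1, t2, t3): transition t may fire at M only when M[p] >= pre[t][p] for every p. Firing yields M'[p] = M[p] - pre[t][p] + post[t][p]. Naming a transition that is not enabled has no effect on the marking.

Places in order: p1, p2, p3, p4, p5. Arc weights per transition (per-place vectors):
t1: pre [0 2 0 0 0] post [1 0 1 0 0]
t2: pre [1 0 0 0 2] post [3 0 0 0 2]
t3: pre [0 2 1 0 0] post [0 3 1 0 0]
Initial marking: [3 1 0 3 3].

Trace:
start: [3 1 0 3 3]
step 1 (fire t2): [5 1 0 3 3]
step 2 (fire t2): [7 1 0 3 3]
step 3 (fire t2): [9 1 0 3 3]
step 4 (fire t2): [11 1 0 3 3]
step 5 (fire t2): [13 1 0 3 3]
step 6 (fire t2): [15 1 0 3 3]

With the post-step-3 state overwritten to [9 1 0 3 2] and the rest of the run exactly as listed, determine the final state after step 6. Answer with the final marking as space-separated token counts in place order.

15 1 0 3 2

state after step 3 := [9 1 0 3 2]
step 4 (fire t2): [11 1 0 3 2]
step 5 (fire t2): [13 1 0 3 2]
step 6 (fire t2): [15 1 0 3 2]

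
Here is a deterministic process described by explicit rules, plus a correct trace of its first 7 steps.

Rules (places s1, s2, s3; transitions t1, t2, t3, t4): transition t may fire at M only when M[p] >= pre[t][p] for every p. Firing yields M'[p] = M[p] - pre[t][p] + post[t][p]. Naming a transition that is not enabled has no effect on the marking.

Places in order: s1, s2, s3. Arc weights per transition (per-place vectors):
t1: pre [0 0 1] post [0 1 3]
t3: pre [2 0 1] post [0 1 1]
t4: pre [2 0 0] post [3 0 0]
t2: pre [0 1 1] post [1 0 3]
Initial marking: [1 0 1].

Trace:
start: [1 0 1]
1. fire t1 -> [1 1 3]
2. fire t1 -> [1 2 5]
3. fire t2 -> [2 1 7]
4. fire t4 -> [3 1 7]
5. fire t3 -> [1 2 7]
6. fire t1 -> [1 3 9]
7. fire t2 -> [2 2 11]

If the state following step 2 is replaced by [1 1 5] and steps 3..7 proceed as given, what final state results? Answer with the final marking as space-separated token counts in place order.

2 1 11

state after step 2 := [1 1 5]
3. fire t2 -> [2 0 7]
4. fire t4 -> [3 0 7]
5. fire t3 -> [1 1 7]
6. fire t1 -> [1 2 9]
7. fire t2 -> [2 1 11]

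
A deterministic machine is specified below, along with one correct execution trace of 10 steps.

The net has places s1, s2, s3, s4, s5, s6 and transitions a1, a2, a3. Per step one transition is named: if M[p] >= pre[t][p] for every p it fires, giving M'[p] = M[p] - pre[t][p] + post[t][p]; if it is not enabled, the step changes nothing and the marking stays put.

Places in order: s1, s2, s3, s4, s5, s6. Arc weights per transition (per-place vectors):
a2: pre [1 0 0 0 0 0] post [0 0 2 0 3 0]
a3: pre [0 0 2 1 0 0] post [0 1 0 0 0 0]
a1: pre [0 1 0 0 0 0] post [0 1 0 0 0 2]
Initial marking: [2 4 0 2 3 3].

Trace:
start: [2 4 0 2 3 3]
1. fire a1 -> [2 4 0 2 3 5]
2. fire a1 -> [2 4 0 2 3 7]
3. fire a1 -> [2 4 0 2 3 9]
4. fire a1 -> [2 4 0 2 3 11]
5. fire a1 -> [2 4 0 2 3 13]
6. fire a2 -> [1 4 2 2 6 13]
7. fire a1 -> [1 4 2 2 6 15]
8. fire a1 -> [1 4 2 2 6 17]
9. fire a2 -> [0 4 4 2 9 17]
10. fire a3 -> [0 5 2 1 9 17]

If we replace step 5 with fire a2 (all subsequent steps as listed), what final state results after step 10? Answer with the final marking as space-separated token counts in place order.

(re-executing from step 5 with the substitution; state before step 5: [2 4 0 2 3 11])
5. fire a2 -> [1 4 2 2 6 11]
6. fire a2 -> [0 4 4 2 9 11]
7. fire a1 -> [0 4 4 2 9 13]
8. fire a1 -> [0 4 4 2 9 15]
9. fire a2 -> [0 4 4 2 9 15]
10. fire a3 -> [0 5 2 1 9 15]

0 5 2 1 9 15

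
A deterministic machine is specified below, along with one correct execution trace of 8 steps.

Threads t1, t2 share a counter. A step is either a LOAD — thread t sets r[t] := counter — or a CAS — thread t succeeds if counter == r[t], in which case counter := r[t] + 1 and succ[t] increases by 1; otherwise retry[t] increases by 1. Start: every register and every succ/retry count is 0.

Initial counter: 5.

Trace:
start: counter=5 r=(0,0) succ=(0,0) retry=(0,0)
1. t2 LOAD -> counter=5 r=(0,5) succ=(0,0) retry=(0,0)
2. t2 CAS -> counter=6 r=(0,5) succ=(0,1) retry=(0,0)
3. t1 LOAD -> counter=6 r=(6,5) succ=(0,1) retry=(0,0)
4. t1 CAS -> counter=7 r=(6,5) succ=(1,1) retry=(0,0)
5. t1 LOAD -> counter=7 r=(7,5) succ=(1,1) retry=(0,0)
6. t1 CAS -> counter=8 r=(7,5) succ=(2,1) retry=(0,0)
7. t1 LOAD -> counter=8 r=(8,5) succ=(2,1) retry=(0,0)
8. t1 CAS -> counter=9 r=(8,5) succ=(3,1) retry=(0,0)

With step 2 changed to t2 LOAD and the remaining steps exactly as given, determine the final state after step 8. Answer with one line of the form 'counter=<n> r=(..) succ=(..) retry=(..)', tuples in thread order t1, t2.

(re-executing from step 2 with the substitution; state before step 2: counter=5 r=(0,5) succ=(0,0) retry=(0,0))
2. t2 LOAD -> counter=5 r=(0,5) succ=(0,0) retry=(0,0)
3. t1 LOAD -> counter=5 r=(5,5) succ=(0,0) retry=(0,0)
4. t1 CAS -> counter=6 r=(5,5) succ=(1,0) retry=(0,0)
5. t1 LOAD -> counter=6 r=(6,5) succ=(1,0) retry=(0,0)
6. t1 CAS -> counter=7 r=(6,5) succ=(2,0) retry=(0,0)
7. t1 LOAD -> counter=7 r=(7,5) succ=(2,0) retry=(0,0)
8. t1 CAS -> counter=8 r=(7,5) succ=(3,0) retry=(0,0)

counter=8 r=(7,5) succ=(3,0) retry=(0,0)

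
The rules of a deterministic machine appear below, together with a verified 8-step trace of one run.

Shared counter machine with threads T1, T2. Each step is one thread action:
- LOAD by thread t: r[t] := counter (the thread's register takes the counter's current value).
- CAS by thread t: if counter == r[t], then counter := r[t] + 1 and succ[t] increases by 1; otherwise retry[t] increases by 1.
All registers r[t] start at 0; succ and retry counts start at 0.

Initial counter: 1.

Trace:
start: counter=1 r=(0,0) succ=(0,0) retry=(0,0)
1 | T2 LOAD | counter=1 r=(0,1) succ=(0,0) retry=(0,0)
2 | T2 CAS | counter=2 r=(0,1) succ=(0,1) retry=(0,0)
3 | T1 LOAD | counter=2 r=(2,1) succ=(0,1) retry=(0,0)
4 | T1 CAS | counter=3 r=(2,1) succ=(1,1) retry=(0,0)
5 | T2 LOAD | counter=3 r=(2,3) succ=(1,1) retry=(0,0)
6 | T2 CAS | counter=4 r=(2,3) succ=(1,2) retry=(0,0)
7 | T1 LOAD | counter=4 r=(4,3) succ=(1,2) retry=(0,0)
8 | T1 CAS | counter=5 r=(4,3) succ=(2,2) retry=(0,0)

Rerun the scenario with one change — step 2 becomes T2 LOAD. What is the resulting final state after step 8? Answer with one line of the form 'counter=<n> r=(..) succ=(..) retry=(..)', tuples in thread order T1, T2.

(re-executing from step 2 with the substitution; state before step 2: counter=1 r=(0,1) succ=(0,0) retry=(0,0))
2 | T2 LOAD | counter=1 r=(0,1) succ=(0,0) retry=(0,0)
3 | T1 LOAD | counter=1 r=(1,1) succ=(0,0) retry=(0,0)
4 | T1 CAS | counter=2 r=(1,1) succ=(1,0) retry=(0,0)
5 | T2 LOAD | counter=2 r=(1,2) succ=(1,0) retry=(0,0)
6 | T2 CAS | counter=3 r=(1,2) succ=(1,1) retry=(0,0)
7 | T1 LOAD | counter=3 r=(3,2) succ=(1,1) retry=(0,0)
8 | T1 CAS | counter=4 r=(3,2) succ=(2,1) retry=(0,0)

counter=4 r=(3,2) succ=(2,1) retry=(0,0)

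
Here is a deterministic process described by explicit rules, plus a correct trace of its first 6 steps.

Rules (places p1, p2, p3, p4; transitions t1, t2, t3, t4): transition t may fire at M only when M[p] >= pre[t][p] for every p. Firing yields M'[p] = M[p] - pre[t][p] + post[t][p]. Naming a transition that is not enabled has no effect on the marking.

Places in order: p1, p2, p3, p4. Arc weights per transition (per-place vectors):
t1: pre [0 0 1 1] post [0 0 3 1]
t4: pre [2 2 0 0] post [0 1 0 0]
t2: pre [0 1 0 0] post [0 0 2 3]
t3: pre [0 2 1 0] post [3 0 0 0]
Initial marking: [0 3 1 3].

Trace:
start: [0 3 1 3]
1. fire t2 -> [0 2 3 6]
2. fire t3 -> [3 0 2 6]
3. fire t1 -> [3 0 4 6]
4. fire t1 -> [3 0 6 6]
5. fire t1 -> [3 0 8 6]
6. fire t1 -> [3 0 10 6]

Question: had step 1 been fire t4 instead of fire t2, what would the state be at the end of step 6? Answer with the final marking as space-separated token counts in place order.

3 1 0 3

(re-executing from step 1 with the substitution; state before step 1: [0 3 1 3])
1. fire t4 -> [0 3 1 3]
2. fire t3 -> [3 1 0 3]
3. fire t1 -> [3 1 0 3]
4. fire t1 -> [3 1 0 3]
5. fire t1 -> [3 1 0 3]
6. fire t1 -> [3 1 0 3]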